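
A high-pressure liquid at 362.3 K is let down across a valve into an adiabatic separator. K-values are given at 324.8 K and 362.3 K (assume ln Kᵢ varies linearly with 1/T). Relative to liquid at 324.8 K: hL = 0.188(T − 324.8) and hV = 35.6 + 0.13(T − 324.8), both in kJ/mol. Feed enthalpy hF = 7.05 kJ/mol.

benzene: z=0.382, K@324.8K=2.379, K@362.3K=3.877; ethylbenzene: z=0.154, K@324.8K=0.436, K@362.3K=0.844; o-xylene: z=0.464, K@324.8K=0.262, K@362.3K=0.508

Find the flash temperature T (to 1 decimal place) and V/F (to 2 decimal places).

Adiabatic flash: solve Rachford–Rice at each trial T, then check hF = ψ·hV(T) + (1−ψ)·hL(T).
  T = 324.8 K: K = (2.379, 0.436, 0.262), RR gives ψ = 0.101, H_out = 3.606 kJ/mol
  T = 362.3 K: K = (3.877, 0.844, 0.508), RR gives ψ = 0.683, H_out = 29.877 kJ/mol
  T = 343.6 K: K = (3.080, 0.618, 0.372), RR gives ψ = 0.371, H_out = 16.333 kJ/mol
  T = 334.2 K: K = (2.717, 0.522, 0.314), RR gives ψ = 0.240, H_out = 10.178 kJ/mol
  T = 329.5 K: K = (2.545, 0.478, 0.287), RR gives ψ = 0.173, H_out = 6.988 kJ/mol
  T = 331.9 K: K = (2.632, 0.500, 0.300), RR gives ψ = 0.207, H_out = 8.635 kJ/mol
Linear interpolation between T = 329.5 (H_out = 6.988) and T = 331.9 (H_out = 8.635) on hF = 7.05 gives T ≈ 329.6 K, at which ψ = 0.17.

T = 329.6 K, V/F = 0.17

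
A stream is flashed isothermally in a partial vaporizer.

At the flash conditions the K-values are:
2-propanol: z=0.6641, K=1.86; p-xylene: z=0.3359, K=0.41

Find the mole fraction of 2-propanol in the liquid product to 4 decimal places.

x_2-propanol = 0.4069

Let ψ = V/F and solve Σ zᵢ(Kᵢ−1)/(1+ψ(Kᵢ−1)) = 0.
g(0) = ΣzᵢKᵢ − 1 = 0.3729 and g(1) = 1 − Σzᵢ/Kᵢ = -0.1763, so a root lies in (0, 1).
Iterate (Newton) starting at ψ = 0.5:
  ψ = 0.5000: g = 0.11828, g' = -0.4754 → ψ = 0.7488
  ψ = 0.7488: g = -0.00761, g' = -0.5570 → ψ = 0.7351
  ψ = 0.7351: g = -0.00006, g' = -0.5490 → ψ = 0.7350
Converged at ψ = 0.7350.
Compositions from xᵢ = zᵢ/(1+ψ(Kᵢ−1)), yᵢ = Kᵢxᵢ:
  2-propanol: x = 0.4069, y = 0.7568
  p-xylene: x = 0.5931, y = 0.2432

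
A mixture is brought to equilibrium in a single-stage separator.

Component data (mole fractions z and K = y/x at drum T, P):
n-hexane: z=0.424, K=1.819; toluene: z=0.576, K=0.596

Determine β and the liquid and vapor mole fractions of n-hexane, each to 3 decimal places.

Rachford–Rice: g(β) = Σ zᵢ(Kᵢ−1)/(1+β(Kᵢ−1)) = 0.
Check two-phase: ΣzᵢKᵢ = 1.115 > 1 and Σzᵢ/Kᵢ = 1.200 > 1, so g(0) = 0.115 > 0 and g(1) = -0.200 < 0.
Newton iteration, β⁰ = 0.5:
  β = 0.500: g = -0.0452, g' = -0.291 → β = 0.344
  β = 0.344: g = 0.0005, g' = -0.300 → β = 0.346
Converged at β = 0.346.
Compositions from xᵢ = zᵢ/(1+β(Kᵢ−1)), yᵢ = Kᵢxᵢ:
  n-hexane: x = 0.330, y = 0.601
  toluene: x = 0.670, y = 0.399

β = 0.346, x_n-hexane = 0.330, y_n-hexane = 0.601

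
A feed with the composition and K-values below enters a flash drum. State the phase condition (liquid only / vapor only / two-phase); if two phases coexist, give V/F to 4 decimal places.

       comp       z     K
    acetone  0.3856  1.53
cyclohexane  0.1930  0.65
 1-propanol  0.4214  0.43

liquid only

ΣzᵢKᵢ = 0.8966; Σzᵢ/Kᵢ = 1.5289.
Since ΣzᵢKᵢ < 1 the mixture is below its bubble point — single liquid phase.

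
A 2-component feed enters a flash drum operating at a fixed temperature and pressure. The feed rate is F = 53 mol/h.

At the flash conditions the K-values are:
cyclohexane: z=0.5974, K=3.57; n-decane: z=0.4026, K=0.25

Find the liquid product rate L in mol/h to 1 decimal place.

Material balance + equilibrium reduce to Σ zᵢ(Kᵢ−1)/(1+ψ(Kᵢ−1)) = 0.
Check two-phase: ΣzᵢKᵢ = 2.2334 > 1 and Σzᵢ/Kᵢ = 1.7777 > 1, so g(0) = 1.2334 > 0 and g(1) = -0.7777 < 0.
Iterate (Newton) starting at ψ = 0.5:
  ψ = 0.5000: g = 0.18879, g' = -1.3355 → ψ = 0.6414
  ψ = 0.6414: g = -0.00209, g' = -1.4034 → ψ = 0.6399
Converged at ψ = 0.6399.
Then V = ψ·F = 0.6399·53 = 33.9 mol/h and L = F − V = 19.1 mol/h.

L = 19.1 mol/h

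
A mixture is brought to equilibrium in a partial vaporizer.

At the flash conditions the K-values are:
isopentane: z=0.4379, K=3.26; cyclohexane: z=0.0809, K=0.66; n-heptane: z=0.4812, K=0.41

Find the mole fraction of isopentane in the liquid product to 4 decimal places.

x_isopentane = 0.1983

Rachford–Rice: g(V/F) = Σ zᵢ(Kᵢ−1)/(1+V/F(Kᵢ−1)) = 0.
g(0) = ΣzᵢKᵢ − 1 = 0.6782 and g(1) = 1 − Σzᵢ/Kᵢ = -0.4306, so a root lies in (0, 1).
Newton iteration, V/F⁰ = 0.59:
  V/F = 0.5900: g = -0.04579, g' = -0.8196 → V/F = 0.5341
  V/F = 0.5341: g = 0.00023, g' = -0.8302 → V/F = 0.5344
Converged at V/F = 0.5344.
Compositions from xᵢ = zᵢ/(1+V/F(Kᵢ−1)), yᵢ = Kᵢxᵢ:
  isopentane: x = 0.1983, y = 0.6466
  cyclohexane: x = 0.0989, y = 0.0652
  n-heptane: x = 0.7028, y = 0.2881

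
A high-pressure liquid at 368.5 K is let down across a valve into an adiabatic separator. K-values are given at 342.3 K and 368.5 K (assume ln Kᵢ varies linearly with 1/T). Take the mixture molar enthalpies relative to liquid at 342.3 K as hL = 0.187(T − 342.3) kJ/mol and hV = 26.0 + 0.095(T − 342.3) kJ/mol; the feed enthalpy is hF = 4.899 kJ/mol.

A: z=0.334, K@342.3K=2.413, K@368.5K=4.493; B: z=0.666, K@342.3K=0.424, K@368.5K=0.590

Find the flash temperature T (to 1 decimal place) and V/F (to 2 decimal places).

Adiabatic flash: solve Rachford–Rice at each trial T, then check hF = ψ·hV(T) + (1−ψ)·hL(T).
  T = 342.3 K: K = (2.413, 0.424), RR gives ψ = 0.109, H_out = 2.822 kJ/mol
  T = 368.5 K: K = (4.493, 0.590), RR gives ψ = 0.624, H_out = 19.619 kJ/mol
  T = 355.4 K: K = (3.331, 0.503), RR gives ψ = 0.387, H_out = 12.034 kJ/mol
  T = 348.9 K: K = (2.847, 0.463), RR gives ψ = 0.261, H_out = 7.870 kJ/mol
  T = 345.6 K: K = (2.623, 0.443), RR gives ψ = 0.190, H_out = 5.488 kJ/mol
  T = 344.0 K: K = (2.520, 0.434), RR gives ψ = 0.152, H_out = 4.237 kJ/mol
Linear interpolation between T = 344.0 (H_out = 4.237) and T = 345.6 (H_out = 5.488) on hF = 4.899 gives T ≈ 344.8 K, at which ψ = 0.17.

T = 344.8 K, V/F = 0.17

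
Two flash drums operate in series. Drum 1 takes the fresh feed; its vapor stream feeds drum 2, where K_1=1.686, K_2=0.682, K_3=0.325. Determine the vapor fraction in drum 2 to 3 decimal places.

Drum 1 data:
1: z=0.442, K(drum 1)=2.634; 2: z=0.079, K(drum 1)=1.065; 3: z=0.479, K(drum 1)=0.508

V/F (drum 2) = 0.260

Drum 1:
Let ψ₁ = V/F and solve Σ zᵢ(Kᵢ−1)/(1+ψ₁(Kᵢ−1)) = 0.
Feasibility: ΣzᵢKᵢ = 1.492, Σzᵢ/Kᵢ = 1.185 — both > 1, two phases present.
Newton iteration, ψ₁⁰ = 0.55:
  ψ₁ = 0.550: g = 0.0622, g' = -0.546 → ψ₁ = 0.664
  ψ₁ = 0.664: g = 0.0013, g' = -0.528 → ψ₁ = 0.666
Converged at ψ₁ = 0.666.
Drum-1 compositions:
  1: x = 0.212, y = 0.557
  2: x = 0.076, y = 0.081
  3: x = 0.713, y = 0.362
Drum-2 feed = drum-1 vapor: z₂ = (0.5573, 0.0806, 0.3621).
Drum 2:
Material balance + equilibrium reduce to Σ zᵢ(Kᵢ−1)/(1+ψ₂(Kᵢ−1)) = 0.
Check two-phase: ΣzᵢKᵢ = 1.112 > 1 and Σzᵢ/Kᵢ = 1.563 > 1, so g(0) = 0.112 > 0 and g(1) = -0.563 < 0.
Newton–Raphson from ψ₂ = 0.5:
  ψ₂ = 0.500: g = -0.1147, g' = -0.533 → ψ₂ = 0.285
  ψ₂ = 0.285: g = -0.0109, g' = -0.446 → ψ₂ = 0.260
Converged at ψ₂ = 0.260.
  1: x = 0.473, y = 0.797
  2: x = 0.088, y = 0.060
  3: x = 0.439, y = 0.143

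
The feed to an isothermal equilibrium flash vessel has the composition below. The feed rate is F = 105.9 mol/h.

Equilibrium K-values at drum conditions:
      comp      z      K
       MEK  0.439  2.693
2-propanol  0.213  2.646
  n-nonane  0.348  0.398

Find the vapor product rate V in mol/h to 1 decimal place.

V = 92.7 mol/h

Rachford–Rice: g(ψ) = Σ zᵢ(Kᵢ−1)/(1+ψ(Kᵢ−1)) = 0.
Check two-phase: ΣzᵢKᵢ = 1.884 > 1 and Σzᵢ/Kᵢ = 1.118 > 1, so g(0) = 0.884 > 0 and g(1) = -0.118 < 0.
Newton–Raphson from ψ = 0.64:
  ψ = 0.640: g = 0.1867, g' = -0.760 → ψ = 0.885
  ψ = 0.885: g = -0.0086, g' = -0.875 → ψ = 0.876
Converged at ψ = 0.876.
Then V = ψ·F = 0.8756·105.9 = 92.7 mol/h and L = F − V = 13.2 mol/h.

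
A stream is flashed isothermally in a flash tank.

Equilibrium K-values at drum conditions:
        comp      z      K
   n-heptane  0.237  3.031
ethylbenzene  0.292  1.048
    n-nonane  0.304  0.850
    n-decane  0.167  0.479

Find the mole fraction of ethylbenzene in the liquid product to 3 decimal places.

Material balance + equilibrium reduce to Σ zᵢ(Kᵢ−1)/(1+V/F(Kᵢ−1)) = 0.
g(0) = ΣzᵢKᵢ − 1 = 0.363 and g(1) = 1 − Σzᵢ/Kᵢ = -0.063, so a root lies in (0, 1).
Newton iteration, V/F⁰ = 0.68:
  V/F = 0.680: g = 0.0302, g' = -0.290 → V/F = 0.784
  V/F = 0.784: g = 0.0004, g' = -0.284 → V/F = 0.786
Converged at V/F = 0.786.
Compositions from xᵢ = zᵢ/(1+V/F(Kᵢ−1)), yᵢ = Kᵢxᵢ:
  n-heptane: x = 0.091, y = 0.277
  ethylbenzene: x = 0.281, y = 0.295
  n-nonane: x = 0.345, y = 0.293
  n-decane: x = 0.283, y = 0.135

x_ethylbenzene = 0.281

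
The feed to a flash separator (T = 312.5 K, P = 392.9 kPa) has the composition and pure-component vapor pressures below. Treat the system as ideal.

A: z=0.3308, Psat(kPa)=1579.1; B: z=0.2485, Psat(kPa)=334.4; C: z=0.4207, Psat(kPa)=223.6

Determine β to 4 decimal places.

β = 0.7423

Raoult's law: Kᵢ = Pᵢˢᵃᵗ/P = Pᵢˢᵃᵗ/392.9.
  K_A = 1579.1/392.9 = 4.019089, K_B = 334.4/392.9 = 0.851107, K_C = 223.6/392.9 = 0.569102
Material balance + equilibrium reduce to Σ zᵢ(Kᵢ−1)/(1+β(Kᵢ−1)) = 0.
Check two-phase: ΣzᵢKᵢ = 1.7804 > 1 and Σzᵢ/Kᵢ = 1.1135 > 1, so g(0) = 0.7804 > 0 and g(1) = -0.1135 < 0.
Newton–Raphson from β = 0.5:
  β = 0.5000: g = 0.12693, g' = -0.6121 → β = 0.7074
  β = 0.7074: g = 0.01639, g' = -0.4752 → β = 0.7419
  β = 0.7419: g = 0.00022, g' = -0.4630 → β = 0.7423
Converged at β = 0.7423.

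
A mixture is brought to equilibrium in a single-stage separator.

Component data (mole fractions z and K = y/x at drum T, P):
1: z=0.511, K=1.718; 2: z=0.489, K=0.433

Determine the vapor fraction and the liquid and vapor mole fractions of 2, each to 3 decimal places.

ψ = 0.220, x_2 = 0.559, y_2 = 0.242

Material balance + equilibrium reduce to Σ zᵢ(Kᵢ−1)/(1+ψ(Kᵢ−1)) = 0.
Feasibility: ΣzᵢKᵢ = 1.090, Σzᵢ/Kᵢ = 1.427 — both > 1, two phases present.
Binary case is linear: z₁(K₁−1)(1+ψ(K₂−1)) + z₂(K₂−1)(1+ψ(K₁−1)) = 0
⇒ ψ = [z₁(K₁−1)+z₂(K₂−1)] / [−(K₁−1)(K₂−1)] = 0.0896/0.4071 = 0.220
Compositions from xᵢ = zᵢ/(1+ψ(Kᵢ−1)), yᵢ = Kᵢxᵢ:
  1: x = 0.441, y = 0.758
  2: x = 0.559, y = 0.242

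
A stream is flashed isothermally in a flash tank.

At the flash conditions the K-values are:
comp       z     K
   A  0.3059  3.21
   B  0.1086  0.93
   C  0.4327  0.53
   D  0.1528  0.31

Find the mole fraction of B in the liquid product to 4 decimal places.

Let ψ = V/F and solve Σ zᵢ(Kᵢ−1)/(1+ψ(Kᵢ−1)) = 0.
Feasibility: ΣzᵢKᵢ = 1.3596, Σzᵢ/Kᵢ = 1.5214 — both > 1, two phases present.
Newton–Raphson from ψ = 0.54:
  ψ = 0.5400: g = -0.14027, g' = -0.6676 → ψ = 0.3299
  ψ = 0.3299: g = 0.00602, g' = -0.7561 → ψ = 0.3378
  ψ = 0.3378: g = 0.00003, g' = -0.7491 → ψ = 0.3379
Converged at ψ = 0.3379.
Compositions from xᵢ = zᵢ/(1+ψ(Kᵢ−1)), yᵢ = Kᵢxᵢ:
  A: x = 0.1751, y = 0.5622
  B: x = 0.1112, y = 0.1034
  C: x = 0.5144, y = 0.2726
  D: x = 0.1993, y = 0.0618

x_B = 0.1112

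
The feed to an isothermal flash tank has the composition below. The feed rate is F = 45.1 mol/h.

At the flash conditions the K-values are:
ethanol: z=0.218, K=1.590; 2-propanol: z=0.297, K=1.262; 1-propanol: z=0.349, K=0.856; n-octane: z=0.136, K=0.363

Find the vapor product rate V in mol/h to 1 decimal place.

V = 19.3 mol/h

Rachford–Rice: g(ψ) = Σ zᵢ(Kᵢ−1)/(1+ψ(Kᵢ−1)) = 0.
g(0) = ΣzᵢKᵢ − 1 = 0.070 and g(1) = 1 − Σzᵢ/Kᵢ = -0.155, so a root lies in (0, 1).
Newton–Raphson from ψ = 0.5:
  ψ = 0.500: g = -0.0132, g' = -0.188 → ψ = 0.430
  ψ = 0.430: g = -0.0004, g' = -0.178 → ψ = 0.428
Converged at ψ = 0.428.
Then V = ψ·F = 0.4280·45.1 = 19.3 mol/h and L = F − V = 25.8 mol/h.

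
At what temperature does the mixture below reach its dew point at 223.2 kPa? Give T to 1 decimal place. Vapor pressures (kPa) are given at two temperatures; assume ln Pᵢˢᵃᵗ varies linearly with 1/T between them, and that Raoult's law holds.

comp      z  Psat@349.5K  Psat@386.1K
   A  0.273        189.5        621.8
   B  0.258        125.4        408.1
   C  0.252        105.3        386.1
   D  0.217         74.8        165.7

T = 371.6 K

Dew-point temperature: Σzᵢ·P/Pᵢˢᵃᵗ(T) = 1. Interpolate ln Pᵢˢᵃᵗ = aᵢ + bᵢ/T.
  T = 349.5 K: ΣzᵢP/Pᵢˢᵃᵗ = 1.9624
  T = 386.1 K: ΣzᵢP/Pᵢˢᵃᵗ = 0.6771
  T = 367.8 K: ΣzᵢP/Pᵢˢᵃᵗ = 1.1161
  T = 377.0 K: ΣzᵢP/Pᵢˢᵃᵗ = 0.8617
  T = 372.4 K: ΣzᵢP/Pᵢˢᵃᵗ = 0.9788
  T = 370.1 K: ΣzᵢP/Pᵢˢᵃᵗ = 1.0447
  T = 371.2 K: ΣzᵢP/Pᵢˢᵃᵗ = 1.0125
Interpolating between 371.2 K and 372.4 K gives T ≈ 371.6 K.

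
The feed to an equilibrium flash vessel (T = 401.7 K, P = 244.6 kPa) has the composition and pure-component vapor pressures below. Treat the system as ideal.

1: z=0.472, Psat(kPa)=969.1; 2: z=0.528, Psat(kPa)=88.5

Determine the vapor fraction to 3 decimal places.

ψ = 0.561

Raoult's law: Kᵢ = Pᵢˢᵃᵗ/P = Pᵢˢᵃᵗ/244.6.
  K_1 = 969.1/244.6 = 3.96198, K_2 = 88.5/244.6 = 0.36182
Rachford–Rice: g(ψ) = Σ zᵢ(Kᵢ−1)/(1+ψ(Kᵢ−1)) = 0.
g(0) = ΣzᵢKᵢ − 1 = 1.061 and g(1) = 1 − Σzᵢ/Kᵢ = -0.578, so a root lies in (0, 1).
Binary case is linear: z₁(K₁−1)(1+ψ(K₂−1)) + z₂(K₂−1)(1+ψ(K₁−1)) = 0
⇒ ψ = [z₁(K₁−1)+z₂(K₂−1)] / [−(K₁−1)(K₂−1)] = 1.0611/1.8903 = 0.561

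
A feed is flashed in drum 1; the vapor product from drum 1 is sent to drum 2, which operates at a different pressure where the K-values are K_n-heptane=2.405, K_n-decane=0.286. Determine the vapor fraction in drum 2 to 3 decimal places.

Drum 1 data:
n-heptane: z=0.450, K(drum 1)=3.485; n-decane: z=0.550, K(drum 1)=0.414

Drum 1:
Material balance + equilibrium reduce to Σ zᵢ(Kᵢ−1)/(1+ψ₁(Kᵢ−1)) = 0.
g(0) = ΣzᵢKᵢ − 1 = 0.796 and g(1) = 1 − Σzᵢ/Kᵢ = -0.458, so a root lies in (0, 1).
Binary case is linear: z₁(K₁−1)(1+ψ₁(K₂−1)) + z₂(K₂−1)(1+ψ₁(K₁−1)) = 0
⇒ ψ₁ = [z₁(K₁−1)+z₂(K₂−1)] / [−(K₁−1)(K₂−1)] = 0.7959/1.4562 = 0.547
Drum-1 compositions:
  n-heptane: x = 0.191, y = 0.665
  n-decane: x = 0.809, y = 0.335
Drum-2 feed = drum-1 vapor: z₂ = (0.6650, 0.3350).
Drum 2:
Material balance + equilibrium reduce to Σ zᵢ(Kᵢ−1)/(1+ψ₂(Kᵢ−1)) = 0.
Feasibility: ΣzᵢKᵢ = 1.695, Σzᵢ/Kᵢ = 1.448 — both > 1, two phases present.
Newton iteration, ψ₂⁰ = 0.5:
  ψ₂ = 0.500: g = 0.1768, g' = -0.866 → ψ₂ = 0.704
  ψ₂ = 0.704: g = -0.0114, g' = -1.022 → ψ₂ = 0.693
Converged at ψ₂ = 0.693.
  n-heptane: x = 0.337, y = 0.810
  n-decane: x = 0.663, y = 0.190

V/F (drum 2) = 0.693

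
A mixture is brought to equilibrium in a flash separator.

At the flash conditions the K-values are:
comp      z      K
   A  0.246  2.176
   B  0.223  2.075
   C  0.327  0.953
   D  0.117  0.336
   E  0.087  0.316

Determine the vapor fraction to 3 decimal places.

ψ = 0.738

Material balance + equilibrium reduce to Σ zᵢ(Kᵢ−1)/(1+ψ(Kᵢ−1)) = 0.
Check two-phase: ΣzᵢKᵢ = 1.376 > 1 and Σzᵢ/Kᵢ = 1.187 > 1, so g(0) = 0.376 > 0 and g(1) = -0.187 < 0.
Newton iteration, ψ⁰ = 0.5:
  ψ = 0.500: g = 0.1156, g' = -0.454 → ψ = 0.754
  ψ = 0.754: g = -0.0089, g' = -0.556 → ψ = 0.738
Converged at ψ = 0.738.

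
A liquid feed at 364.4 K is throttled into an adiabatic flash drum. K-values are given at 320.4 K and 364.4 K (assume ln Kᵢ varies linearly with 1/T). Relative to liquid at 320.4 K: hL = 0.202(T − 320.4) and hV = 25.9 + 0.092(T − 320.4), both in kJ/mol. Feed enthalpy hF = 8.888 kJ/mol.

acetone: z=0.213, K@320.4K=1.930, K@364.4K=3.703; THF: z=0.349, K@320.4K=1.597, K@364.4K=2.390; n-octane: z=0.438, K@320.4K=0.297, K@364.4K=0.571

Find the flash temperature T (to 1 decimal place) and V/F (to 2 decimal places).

T = 325.7 K, V/F = 0.31

Adiabatic flash: solve Rachford–Rice at each trial T, then check hF = ψ·hV(T) + (1−ψ)·hL(T).
  T = 320.4 K: K = (1.930, 1.597, 0.297), RR gives ψ = 0.190, H_out = 4.925 kJ/mol
  T = 364.4 K: K = (3.703, 2.390, 0.571), RR gives ψ = 1.000, H_out = 29.948 kJ/mol
  T = 342.4 K: K = (2.730, 1.979, 0.421), RR gives ψ = 0.611, H_out = 18.792 kJ/mol
  T = 331.4 K: K = (2.309, 1.784, 0.355), RR gives ψ = 0.418, H_out = 12.538 kJ/mol
  T = 325.9 K: K = (2.114, 1.690, 0.325), RR gives ψ = 0.312, H_out = 8.999 kJ/mol
  T = 323.1 K: K = (2.019, 1.642, 0.311), RR gives ψ = 0.252, H_out = 7.009 kJ/mol
  T = 324.5 K: K = (2.066, 1.666, 0.318), RR gives ψ = 0.283, H_out = 8.023 kJ/mol
Linear interpolation between T = 324.5 (H_out = 8.023) and T = 325.9 (H_out = 8.999) on hF = 8.888 gives T ≈ 325.7 K, at which ψ = 0.31.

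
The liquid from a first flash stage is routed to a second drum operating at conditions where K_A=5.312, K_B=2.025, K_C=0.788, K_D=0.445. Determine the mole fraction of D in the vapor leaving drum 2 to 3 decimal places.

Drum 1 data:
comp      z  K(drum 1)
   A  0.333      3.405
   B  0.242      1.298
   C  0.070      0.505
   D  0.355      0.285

y_D (drum 2) = 0.307

Drum 1:
Rachford–Rice: g(ψ₁) = Σ zᵢ(Kᵢ−1)/(1+ψ₁(Kᵢ−1)) = 0.
Check two-phase: ΣzᵢKᵢ = 1.585 > 1 and Σzᵢ/Kᵢ = 1.668 > 1, so g(0) = 0.585 > 0 and g(1) = -0.668 < 0.
Newton–Raphson from ψ₁ = 0.32:
  ψ₁ = 0.320: g = 0.1481, g' = -0.962 → ψ₁ = 0.474
  ψ₁ = 0.474: g = 0.0083, g' = -0.882 → ψ₁ = 0.483
Converged at ψ₁ = 0.483.
Drum-1 compositions:
  A: x = 0.154, y = 0.524
  B: x = 0.212, y = 0.275
  C: x = 0.092, y = 0.046
  D: x = 0.542, y = 0.155
Drum-2 feed = drum-1 liquid: z₂ = (0.1540, 0.2115, 0.0920, 0.5425).
Drum 2:
Newton–Raphson from ψ₂ = 0.49:
  ψ₂ = 0.490: g = -0.0776, g' = -0.714 → ψ₂ = 0.381
  ψ₂ = 0.381: g = 0.0039, g' = -0.798 → ψ₂ = 0.386
Converged at ψ₂ = 0.386.
  A: x = 0.058, y = 0.307
  B: x = 0.152, y = 0.307
  C: x = 0.100, y = 0.079
  D: x = 0.690, y = 0.307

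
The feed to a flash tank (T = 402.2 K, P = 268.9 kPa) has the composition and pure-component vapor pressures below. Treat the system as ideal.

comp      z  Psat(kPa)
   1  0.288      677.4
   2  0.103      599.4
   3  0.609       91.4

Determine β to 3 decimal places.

β = 0.170

Raoult's law: Kᵢ = Pᵢˢᵃᵗ/P = Pᵢˢᵃᵗ/268.9.
  K_1 = 677.4/268.9 = 2.51915, K_2 = 599.4/268.9 = 2.22908, K_3 = 91.4/268.9 = 0.33990
Let β = V/F and solve Σ zᵢ(Kᵢ−1)/(1+β(Kᵢ−1)) = 0.
g(0) = ΣzᵢKᵢ − 1 = 0.162 and g(1) = 1 − Σzᵢ/Kᵢ = -0.952, so a root lies in (0, 1).
Newton–Raphson from β = 0.5:
  β = 0.500: g = -0.2730, g' = -0.866 → β = 0.185
  β = 0.185: g = -0.0129, g' = -0.853 → β = 0.169
  β = 0.169: g = 0.0001, g' = -0.863 → β = 0.170
Converged at β = 0.170.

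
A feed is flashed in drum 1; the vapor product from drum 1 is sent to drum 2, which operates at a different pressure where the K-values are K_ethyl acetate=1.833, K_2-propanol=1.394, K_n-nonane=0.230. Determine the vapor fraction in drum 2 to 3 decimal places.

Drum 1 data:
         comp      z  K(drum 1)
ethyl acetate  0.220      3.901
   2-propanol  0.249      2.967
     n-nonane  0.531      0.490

V/F (drum 2) = 0.103

Drum 1:
Let ψ₁ = V/F and solve Σ zᵢ(Kᵢ−1)/(1+ψ₁(Kᵢ−1)) = 0.
Check two-phase: ΣzᵢKᵢ = 1.857 > 1 and Σzᵢ/Kᵢ = 1.224 > 1, so g(0) = 0.857 > 0 and g(1) = -0.224 < 0.
Newton iteration, ψ₁⁰ = 0.5:
  ψ₁ = 0.500: g = 0.1439, g' = -0.802 → ψ₁ = 0.679
  ψ₁ = 0.679: g = 0.0101, g' = -0.710 → ψ₁ = 0.694
Converged at ψ₁ = 0.694.
Drum-1 compositions:
  ethyl acetate: x = 0.073, y = 0.285
  2-propanol: x = 0.105, y = 0.312
  n-nonane: x = 0.822, y = 0.403
Drum-2 feed = drum-1 vapor: z₂ = (0.2849, 0.3125, 0.4026).
Drum 2:
Iterate (Newton) starting at ψ₂ = 0.39:
  ψ₂ = 0.390: g = -0.1572, g' = -0.637 → ψ₂ = 0.143
  ψ₂ = 0.143: g = -0.0198, g' = -0.503 → ψ₂ = 0.104
  ψ₂ = 0.104: g = -0.0002, g' = -0.494 → ψ₂ = 0.103
Converged at ψ₂ = 0.103.
  ethyl acetate: x = 0.262, y = 0.481
  2-propanol: x = 0.300, y = 0.419
  n-nonane: x = 0.437, y = 0.101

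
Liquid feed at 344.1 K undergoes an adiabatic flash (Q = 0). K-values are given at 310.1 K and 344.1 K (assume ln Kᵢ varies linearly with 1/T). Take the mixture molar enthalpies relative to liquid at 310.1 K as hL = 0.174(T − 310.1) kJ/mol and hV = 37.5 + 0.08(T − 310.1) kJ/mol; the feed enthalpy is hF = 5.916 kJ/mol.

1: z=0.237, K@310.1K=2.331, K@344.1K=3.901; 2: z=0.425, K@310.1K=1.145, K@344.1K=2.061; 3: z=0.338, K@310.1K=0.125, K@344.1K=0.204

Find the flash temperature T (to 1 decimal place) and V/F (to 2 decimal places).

T = 311.3 K, V/F = 0.15

Adiabatic flash: solve Rachford–Rice at each trial T, then check hF = ψ·hV(T) + (1−ψ)·hL(T).
  T = 310.1 K: K = (2.331, 1.145, 0.125), RR gives ψ = 0.123, H_out = 4.624 kJ/mol
  T = 344.1 K: K = (3.901, 2.061, 0.204), RR gives ψ = 0.609, H_out = 26.814 kJ/mol
  T = 327.1 K: K = (3.056, 1.560, 0.162), RR gives ψ = 0.438, H_out = 18.674 kJ/mol
  T = 318.6 K: K = (2.679, 1.342, 0.143), RR gives ψ = 0.308, H_out = 12.782 kJ/mol
  T = 314.4 K: K = (2.503, 1.242, 0.134), RR gives ψ = 0.225, H_out = 9.101 kJ/mol
  T = 312.2 K: K = (2.414, 1.192, 0.129), RR gives ψ = 0.175, H_out = 6.909 kJ/mol
Linear interpolation between T = 310.1 (H_out = 4.624) and T = 312.2 (H_out = 6.909) on hF = 5.916 gives T ≈ 311.3 K, at which ψ = 0.15.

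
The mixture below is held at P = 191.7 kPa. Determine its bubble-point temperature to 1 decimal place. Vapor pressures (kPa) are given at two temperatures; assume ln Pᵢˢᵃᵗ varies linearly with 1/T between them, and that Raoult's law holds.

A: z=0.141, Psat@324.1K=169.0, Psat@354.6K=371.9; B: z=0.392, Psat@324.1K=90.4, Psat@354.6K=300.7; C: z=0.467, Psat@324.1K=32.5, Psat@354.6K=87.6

Bubble-point temperature: ΣzᵢPᵢˢᵃᵗ(T) = P. Interpolate ln Pᵢˢᵃᵗ = aᵢ + bᵢ/T.
  T = 324.1 K: ΣzᵢPᵢˢᵃᵗ = 74.44 kPa
  T = 354.6 K: ΣzᵢPᵢˢᵃᵗ = 211.22 kPa
  T = 339.4 K: ΣzᵢPᵢˢᵃᵗ = 128.08 kPa
  T = 347.0 K: ΣzᵢPᵢˢᵃᵗ = 165.24 kPa
  T = 350.8 K: ΣzᵢPᵢˢᵃᵗ = 187.03 kPa
  T = 352.7 K: ΣzᵢPᵢˢᵃᵗ = 198.81 kPa
Interpolating between 350.8 K and 352.7 K gives T ≈ 351.6 K.

T = 351.6 K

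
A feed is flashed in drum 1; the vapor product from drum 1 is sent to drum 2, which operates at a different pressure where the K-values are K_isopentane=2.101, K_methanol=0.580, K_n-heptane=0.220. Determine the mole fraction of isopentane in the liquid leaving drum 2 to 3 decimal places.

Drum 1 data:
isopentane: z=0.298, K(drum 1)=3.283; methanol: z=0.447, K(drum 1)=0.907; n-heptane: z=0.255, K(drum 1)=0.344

Drum 1:
Rachford–Rice: g(ψ₁) = Σ zᵢ(Kᵢ−1)/(1+ψ₁(Kᵢ−1)) = 0.
g(0) = ΣzᵢKᵢ − 1 = 0.471 and g(1) = 1 − Σzᵢ/Kᵢ = -0.325, so a root lies in (0, 1).
Iterate (Newton) starting at ψ₁ = 0.46:
  ψ₁ = 0.460: g = 0.0488, g' = -0.599 → ψ₁ = 0.542
  ψ₁ = 0.542: g = 0.0010, g' = -0.579 → ψ₁ = 0.543
Converged at ψ₁ = 0.543.
Drum-1 compositions:
  isopentane: x = 0.133, y = 0.437
  methanol: x = 0.471, y = 0.427
  n-heptane: x = 0.396, y = 0.136
Drum-2 feed = drum-1 vapor: z₂ = (0.4367, 0.4270, 0.1363).
Drum 2:
Iterate (Newton) starting at ψ₂ = 0.5:
  ψ₂ = 0.500: g = -0.0912, g' = -0.564 → ψ₂ = 0.338
  ψ₂ = 0.338: g = -0.0031, g' = -0.536 → ψ₂ = 0.332
Converged at ψ₂ = 0.332.
  isopentane: x = 0.320, y = 0.672
  methanol: x = 0.496, y = 0.288
  n-heptane: x = 0.184, y = 0.040

x_isopentane (drum 2) = 0.320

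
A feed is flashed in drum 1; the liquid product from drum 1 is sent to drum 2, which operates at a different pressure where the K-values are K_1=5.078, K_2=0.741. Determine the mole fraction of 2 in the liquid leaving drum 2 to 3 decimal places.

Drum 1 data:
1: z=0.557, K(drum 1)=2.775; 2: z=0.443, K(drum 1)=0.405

x_2 (drum 2) = 0.940

Drum 1:
Binary case is linear: z₁(K₁−1)(1+ψ₁(K₂−1)) + z₂(K₂−1)(1+ψ₁(K₁−1)) = 0
⇒ ψ₁ = [z₁(K₁−1)+z₂(K₂−1)] / [−(K₁−1)(K₂−1)] = 0.7251/1.0561 = 0.687
Drum-1 compositions:
  1: x = 0.251, y = 0.697
  2: x = 0.749, y = 0.303
Drum-2 feed = drum-1 liquid: z₂ = (0.2511, 0.7489).
Drum 2:
Binary case is linear: z₁(K₁−1)(1+ψ₂(K₂−1)) + z₂(K₂−1)(1+ψ₂(K₁−1)) = 0
⇒ ψ₂ = [z₁(K₁−1)+z₂(K₂−1)] / [−(K₁−1)(K₂−1)] = 0.8298/1.0562 = 0.786
  1: x = 0.060, y = 0.303
  2: x = 0.940, y = 0.697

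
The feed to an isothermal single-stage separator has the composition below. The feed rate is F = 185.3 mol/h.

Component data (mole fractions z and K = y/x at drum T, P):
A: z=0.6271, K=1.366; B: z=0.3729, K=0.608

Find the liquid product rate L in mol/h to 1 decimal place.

L = 77.7 mol/h

Rachford–Rice: g(ψ) = Σ zᵢ(Kᵢ−1)/(1+ψ(Kᵢ−1)) = 0.
Feasibility: ΣzᵢKᵢ = 1.0833, Σzᵢ/Kᵢ = 1.0724 — both > 1, two phases present.
Binary case is linear: z₁(K₁−1)(1+ψ(K₂−1)) + z₂(K₂−1)(1+ψ(K₁−1)) = 0
⇒ ψ = [z₁(K₁−1)+z₂(K₂−1)] / [−(K₁−1)(K₂−1)] = 0.08334/0.14347 = 0.5809
Then V = ψ·F = 0.5809·185.3 = 107.6 mol/h and L = F − V = 77.7 mol/h.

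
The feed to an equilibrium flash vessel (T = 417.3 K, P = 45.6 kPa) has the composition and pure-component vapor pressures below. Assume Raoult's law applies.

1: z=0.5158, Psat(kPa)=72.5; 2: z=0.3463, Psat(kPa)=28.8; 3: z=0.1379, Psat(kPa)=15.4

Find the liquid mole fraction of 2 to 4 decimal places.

Raoult's law: Kᵢ = Pᵢˢᵃᵗ/P = Pᵢˢᵃᵗ/45.6.
  K_1 = 72.5/45.6 = 1.589912, K_2 = 28.8/45.6 = 0.631579, K_3 = 15.4/45.6 = 0.337719
Material balance + equilibrium reduce to Σ zᵢ(Kᵢ−1)/(1+ψ(Kᵢ−1)) = 0.
Check two-phase: ΣzᵢKᵢ = 1.0854 > 1 and Σzᵢ/Kᵢ = 1.2811 > 1, so g(0) = 0.0854 > 0 and g(1) = -0.2811 < 0.
Iterate (Newton) starting at ψ = 0.55:
  ψ = 0.5500: g = -0.07392, g' = -0.3259 → ψ = 0.3232
  ψ = 0.3232: g = -0.00547, g' = -0.2851 → ψ = 0.3040
  ψ = 0.3040: g = -0.00002, g' = -0.2835 → ψ = 0.3039
Converged at ψ = 0.3039.
Compositions from xᵢ = zᵢ/(1+ψ(Kᵢ−1)), yᵢ = Kᵢxᵢ:
  1: x = 0.4374, y = 0.6954
  2: x = 0.3900, y = 0.2463
  3: x = 0.1727, y = 0.0583

x_2 = 0.3900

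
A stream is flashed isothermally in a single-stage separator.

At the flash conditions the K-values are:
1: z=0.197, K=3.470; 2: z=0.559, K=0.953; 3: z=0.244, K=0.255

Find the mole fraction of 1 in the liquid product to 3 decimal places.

Newton–Raphson from ψ = 0.5:
  ψ = 0.500: g = -0.0989, g' = -0.586 → ψ = 0.331
Converged at ψ = 0.331.
Compositions from xᵢ = zᵢ/(1+ψ(Kᵢ−1)), yᵢ = Kᵢxᵢ:
  1: x = 0.108, y = 0.376
  2: x = 0.568, y = 0.541
  3: x = 0.324, y = 0.083

x_1 = 0.108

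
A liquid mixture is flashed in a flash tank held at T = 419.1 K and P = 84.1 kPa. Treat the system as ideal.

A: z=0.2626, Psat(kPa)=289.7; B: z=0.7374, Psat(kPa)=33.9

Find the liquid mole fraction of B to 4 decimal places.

Raoult's law: Kᵢ = Pᵢˢᵃᵗ/P = Pᵢˢᵃᵗ/84.1.
  K_A = 289.7/84.1 = 3.444709, K_B = 33.9/84.1 = 0.403092
Material balance + equilibrium reduce to Σ zᵢ(Kᵢ−1)/(1+β(Kᵢ−1)) = 0.
g(0) = ΣzᵢKᵢ − 1 = 0.2018 and g(1) = 1 − Σzᵢ/Kᵢ = -0.9056, so a root lies in (0, 1).
Binary case is linear: z₁(K₁−1)(1+β(K₂−1)) + z₂(K₂−1)(1+β(K₁−1)) = 0
⇒ β = [z₁(K₁−1)+z₂(K₂−1)] / [−(K₁−1)(K₂−1)] = 0.20182/1.45927 = 0.1383
Compositions from xᵢ = zᵢ/(1+β(Kᵢ−1)), yᵢ = Kᵢxᵢ:
  A: x = 0.1962, y = 0.6760
  B: x = 0.8038, y = 0.3240

x_B = 0.8038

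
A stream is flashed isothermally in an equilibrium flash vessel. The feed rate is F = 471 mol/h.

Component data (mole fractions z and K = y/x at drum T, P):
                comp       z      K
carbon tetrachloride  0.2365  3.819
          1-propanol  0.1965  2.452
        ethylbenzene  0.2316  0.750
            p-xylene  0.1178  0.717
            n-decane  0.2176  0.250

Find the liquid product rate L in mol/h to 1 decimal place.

L = 191.2 mol/h

Let β = V/F and solve Σ zᵢ(Kᵢ−1)/(1+β(Kᵢ−1)) = 0.
Check two-phase: ΣzᵢKᵢ = 1.6976 > 1 and Σzᵢ/Kᵢ = 1.4856 > 1, so g(0) = 0.6976 > 0 and g(1) = -0.4856 < 0.
Newton–Raphson from β = 0.5:
  β = 0.5000: g = 0.07588, g' = -0.8078 → β = 0.5939
  β = 0.5939: g = 0.00014, g' = -0.8138 → β = 0.5941
Converged at β = 0.5941.
Then V = β·F = 0.5941·471 = 279.8 mol/h and L = F − V = 191.2 mol/h.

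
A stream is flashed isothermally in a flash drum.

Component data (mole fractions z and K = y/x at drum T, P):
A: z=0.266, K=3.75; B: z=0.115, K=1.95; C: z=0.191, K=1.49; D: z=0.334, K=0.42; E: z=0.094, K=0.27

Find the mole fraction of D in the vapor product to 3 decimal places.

Rachford–Rice: g(V/F) = Σ zᵢ(Kᵢ−1)/(1+V/F(Kᵢ−1)) = 0.
Check two-phase: ΣzᵢKᵢ = 1.672 > 1 and Σzᵢ/Kᵢ = 1.401 > 1, so g(0) = 0.672 > 0 and g(1) = -0.401 < 0.
Iterate (Newton) starting at V/F = 0.57:
  V/F = 0.570: g = 0.0220, g' = -0.775 → V/F = 0.598
Converged at V/F = 0.598.
Compositions from xᵢ = zᵢ/(1+V/F(Kᵢ−1)), yᵢ = Kᵢxᵢ:
  A: x = 0.101, y = 0.377
  B: x = 0.073, y = 0.143
  C: x = 0.148, y = 0.220
  D: x = 0.512, y = 0.215
  E: x = 0.167, y = 0.045

y_D = 0.215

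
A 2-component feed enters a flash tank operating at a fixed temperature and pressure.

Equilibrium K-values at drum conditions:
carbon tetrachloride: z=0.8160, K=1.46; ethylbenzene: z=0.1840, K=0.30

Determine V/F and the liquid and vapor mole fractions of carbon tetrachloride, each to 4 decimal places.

V/F = 0.7657, x_carbon tetrachloride = 0.6034, y_carbon tetrachloride = 0.8810

Material balance + equilibrium reduce to Σ zᵢ(Kᵢ−1)/(1+V/F(Kᵢ−1)) = 0.
g(0) = ΣzᵢKᵢ − 1 = 0.2466 and g(1) = 1 − Σzᵢ/Kᵢ = -0.1722, so a root lies in (0, 1).
Iterate (Newton) starting at V/F = 0.5:
  V/F = 0.5000: g = 0.10702, g' = -0.3275 → V/F = 0.8267
  V/F = 0.8267: g = -0.03379, g' = -0.5986 → V/F = 0.7703
  V/F = 0.7703: g = -0.00236, g' = -0.5188 → V/F = 0.7657
Converged at V/F = 0.7657.
Compositions from xᵢ = zᵢ/(1+V/F(Kᵢ−1)), yᵢ = Kᵢxᵢ:
  carbon tetrachloride: x = 0.6034, y = 0.8810
  ethylbenzene: x = 0.3966, y = 0.1190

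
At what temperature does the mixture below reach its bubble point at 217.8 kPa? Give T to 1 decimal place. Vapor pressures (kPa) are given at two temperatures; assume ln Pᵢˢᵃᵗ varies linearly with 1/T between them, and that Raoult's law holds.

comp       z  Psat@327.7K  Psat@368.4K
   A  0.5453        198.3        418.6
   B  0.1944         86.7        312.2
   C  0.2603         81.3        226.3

Bubble-point temperature: ΣzᵢPᵢˢᵃᵗ(T) = P. Interpolate ln Pᵢˢᵃᵗ = aᵢ + bᵢ/T.
  T = 327.7 K: ΣzᵢPᵢˢᵃᵗ = 146.15 kPa
  T = 368.4 K: ΣzᵢPᵢˢᵃᵗ = 347.86 kPa
  T = 348.0 K: ΣzᵢPᵢˢᵃᵗ = 229.92 kPa
  T = 337.9 K: ΣzᵢPᵢˢᵃᵗ = 184.53 kPa
  T = 342.9 K: ΣzᵢPᵢˢᵃᵗ = 206.03 kPa
  T = 345.4 K: ΣzᵢPᵢˢᵃᵗ = 217.48 kPa
Interpolating between 345.4 K and 348.0 K gives T ≈ 345.5 K.

T = 345.5 K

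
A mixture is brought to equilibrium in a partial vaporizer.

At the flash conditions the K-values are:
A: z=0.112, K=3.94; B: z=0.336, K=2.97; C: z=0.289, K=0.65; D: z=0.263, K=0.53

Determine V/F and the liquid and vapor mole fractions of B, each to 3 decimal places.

Newton iteration, V/F⁰ = 0.5:
  V/F = 0.500: g = 0.1826, g' = -0.641 → V/F = 0.785
  V/F = 0.785: g = 0.0242, g' = -0.503 → V/F = 0.833
Converged at V/F = 0.833.
Compositions from xᵢ = zᵢ/(1+V/F(Kᵢ−1)), yᵢ = Kᵢxᵢ:
  A: x = 0.032, y = 0.128
  B: x = 0.127, y = 0.378
  C: x = 0.408, y = 0.265
  D: x = 0.432, y = 0.229

V/F = 0.833, x_B = 0.127, y_B = 0.378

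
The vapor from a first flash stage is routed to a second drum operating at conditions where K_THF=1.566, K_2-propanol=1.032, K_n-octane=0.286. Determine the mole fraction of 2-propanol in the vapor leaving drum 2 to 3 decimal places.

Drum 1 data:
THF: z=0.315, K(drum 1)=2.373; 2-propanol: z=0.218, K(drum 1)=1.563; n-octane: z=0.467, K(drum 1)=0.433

y_2-propanol (drum 2) = 0.276

Drum 1:
Rachford–Rice: g(ψ₁) = Σ zᵢ(Kᵢ−1)/(1+ψ₁(Kᵢ−1)) = 0.
Feasibility: ΣzᵢKᵢ = 1.290, Σzᵢ/Kᵢ = 1.351 — both > 1, two phases present.
Newton iteration, ψ₁⁰ = 0.33:
  ψ₁ = 0.330: g = 0.0754, g' = -0.558 → ψ₁ = 0.465
  ψ₁ = 0.465: g = 0.0015, g' = -0.542 → ψ₁ = 0.468
Converged at ψ₁ = 0.468.
Drum-1 compositions:
  THF: x = 0.192, y = 0.455
  2-propanol: x = 0.173, y = 0.270
  n-octane: x = 0.636, y = 0.275
Drum-2 feed = drum-1 vapor: z₂ = (0.4551, 0.2697, 0.2753).
Drum 2:
Newton–Raphson from ψ₂ = 0.47:
  ψ₂ = 0.470: g = -0.0838, g' = -0.409 → ψ₂ = 0.265
  ψ₂ = 0.265: g = -0.0099, g' = -0.324 → ψ₂ = 0.235
  ψ₂ = 0.235: g = -0.0001, g' = -0.316 → ψ₂ = 0.234
Converged at ψ₂ = 0.234.
  THF: x = 0.402, y = 0.629
  2-propanol: x = 0.268, y = 0.276
  n-octane: x = 0.331, y = 0.095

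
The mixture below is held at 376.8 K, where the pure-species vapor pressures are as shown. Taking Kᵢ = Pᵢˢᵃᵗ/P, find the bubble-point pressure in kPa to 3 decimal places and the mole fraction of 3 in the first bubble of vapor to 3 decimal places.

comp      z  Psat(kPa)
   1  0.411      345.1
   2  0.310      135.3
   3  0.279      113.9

Pbub = 215.557 kPa, y_3 = 0.147

At the bubble point ψ → 0, so ΣzᵢKᵢ = 1 with Kᵢ = Pᵢˢᵃᵗ/P ⇒ P = ΣzᵢPᵢˢᵃᵗ.
P = 0.411·345.1 + 0.310·135.3 + 0.279·113.9 = 215.557 kPa
yᵢ = zᵢPᵢˢᵃᵗ/P ⇒ y_3 = 0.279·113.9/215.557 = 0.147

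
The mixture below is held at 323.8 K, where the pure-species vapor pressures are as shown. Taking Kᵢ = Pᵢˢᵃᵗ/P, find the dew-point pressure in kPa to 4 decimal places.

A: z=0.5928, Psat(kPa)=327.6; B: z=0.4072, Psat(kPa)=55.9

At the dew point ψ → 1, so Σzᵢ/Kᵢ = 1 with Kᵢ = Pᵢˢᵃᵗ/P ⇒ 1/P = Σzᵢ/Pᵢˢᵃᵗ.
1/P = 0.5928/327.6 + 0.4072/55.9 = 0.0090940 ⇒ P = 109.9631 kPa

Pdew = 109.9631 kPa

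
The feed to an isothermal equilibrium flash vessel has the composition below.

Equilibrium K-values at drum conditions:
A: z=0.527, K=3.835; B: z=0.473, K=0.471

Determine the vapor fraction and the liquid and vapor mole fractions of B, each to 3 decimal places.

Binary case is linear: z₁(K₁−1)(1+ψ(K₂−1)) + z₂(K₂−1)(1+ψ(K₁−1)) = 0
⇒ ψ = [z₁(K₁−1)+z₂(K₂−1)] / [−(K₁−1)(K₂−1)] = 1.2438/1.4997 = 0.829
Compositions from xᵢ = zᵢ/(1+ψ(Kᵢ−1)), yᵢ = Kᵢxᵢ:
  A: x = 0.157, y = 0.603
  B: x = 0.843, y = 0.397

ψ = 0.829, x_B = 0.843, y_B = 0.397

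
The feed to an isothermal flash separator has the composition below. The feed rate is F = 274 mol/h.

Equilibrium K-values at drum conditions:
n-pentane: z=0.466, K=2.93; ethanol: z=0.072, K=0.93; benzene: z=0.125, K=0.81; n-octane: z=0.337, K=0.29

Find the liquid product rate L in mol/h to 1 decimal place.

L = 119.6 mol/h

Material balance + equilibrium reduce to Σ zᵢ(Kᵢ−1)/(1+V/F(Kᵢ−1)) = 0.
Feasibility: ΣzᵢKᵢ = 1.631, Σzᵢ/Kᵢ = 1.553 — both > 1, two phases present.
Iterate (Newton) starting at V/F = 0.5:
  V/F = 0.500: g = 0.0553, g' = -0.864 → V/F = 0.564
Converged at V/F = 0.564.
Then V = V/F·F = 0.5637·274 = 154.4 mol/h and L = F − V = 119.6 mol/h.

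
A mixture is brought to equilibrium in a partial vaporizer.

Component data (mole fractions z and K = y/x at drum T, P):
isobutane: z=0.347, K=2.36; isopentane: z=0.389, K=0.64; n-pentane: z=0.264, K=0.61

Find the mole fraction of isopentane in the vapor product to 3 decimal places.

y_isopentane = 0.297

Rachford–Rice: g(V/F) = Σ zᵢ(Kᵢ−1)/(1+V/F(Kᵢ−1)) = 0.
g(0) = ΣzᵢKᵢ − 1 = 0.229 and g(1) = 1 − Σzᵢ/Kᵢ = -0.188, so a root lies in (0, 1).
Newton–Raphson from V/F = 0.5:
  V/F = 0.500: g = -0.0178, g' = -0.364 → V/F = 0.451
  V/F = 0.451: g = 0.0003, g' = -0.377 → V/F = 0.452
Converged at V/F = 0.452.
Compositions from xᵢ = zᵢ/(1+V/F(Kᵢ−1)), yᵢ = Kᵢxᵢ:
  isobutane: x = 0.215, y = 0.507
  isopentane: x = 0.465, y = 0.297
  n-pentane: x = 0.321, y = 0.196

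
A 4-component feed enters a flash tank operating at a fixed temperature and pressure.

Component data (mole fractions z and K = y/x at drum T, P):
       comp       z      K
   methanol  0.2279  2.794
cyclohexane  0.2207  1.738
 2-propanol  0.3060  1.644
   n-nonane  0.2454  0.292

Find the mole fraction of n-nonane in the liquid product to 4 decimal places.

Material balance + equilibrium reduce to Σ zᵢ(Kᵢ−1)/(1+ψ(Kᵢ−1)) = 0.
Feasibility: ΣzᵢKᵢ = 1.5950, Σzᵢ/Kᵢ = 1.2351 — both > 1, two phases present.
Newton–Raphson from ψ = 0.58:
  ψ = 0.5800: g = 0.16310, g' = -0.6565 → ψ = 0.8284
  ψ = 0.8284: g = -0.02617, g' = -0.9384 → ψ = 0.8005
  ψ = 0.8005: g = -0.00081, g' = -0.8818 → ψ = 0.7996
Converged at ψ = 0.7996.
Compositions from xᵢ = zᵢ/(1+ψ(Kᵢ−1)), yᵢ = Kᵢxᵢ:
  methanol: x = 0.0936, y = 0.2616
  cyclohexane: x = 0.1388, y = 0.2412
  2-propanol: x = 0.2020, y = 0.3321
  n-nonane: x = 0.5656, y = 0.1652

x_n-nonane = 0.5656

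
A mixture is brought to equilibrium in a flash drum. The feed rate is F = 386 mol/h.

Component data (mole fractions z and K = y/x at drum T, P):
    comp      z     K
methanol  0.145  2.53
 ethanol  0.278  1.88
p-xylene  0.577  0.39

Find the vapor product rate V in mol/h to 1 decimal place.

V = 63.3 mol/h

Iterate (Newton) starting at ψ = 0.56:
  ψ = 0.560: g = -0.2512, g' = -0.690 → ψ = 0.196
  ψ = 0.196: g = -0.0205, g' = -0.634 → ψ = 0.164
Converged at ψ = 0.164.
Then V = ψ·F = 0.1641·386 = 63.3 mol/h and L = F − V = 322.7 mol/h.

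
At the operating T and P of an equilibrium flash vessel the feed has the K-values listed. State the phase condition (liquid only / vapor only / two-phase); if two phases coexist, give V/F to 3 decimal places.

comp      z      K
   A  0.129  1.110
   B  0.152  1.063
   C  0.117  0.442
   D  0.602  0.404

ΣzᵢKᵢ = 0.600; Σzᵢ/Kᵢ = 2.014.
Since ΣzᵢKᵢ < 1 the mixture is below its bubble point — single liquid phase.

liquid only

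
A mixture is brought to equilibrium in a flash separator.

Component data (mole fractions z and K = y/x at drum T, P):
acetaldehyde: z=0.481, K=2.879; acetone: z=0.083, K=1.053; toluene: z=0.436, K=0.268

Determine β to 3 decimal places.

β = 0.468

Rachford–Rice: g(β) = Σ zᵢ(Kᵢ−1)/(1+β(Kᵢ−1)) = 0.
g(0) = ΣzᵢKᵢ − 1 = 0.589 and g(1) = 1 − Σzᵢ/Kᵢ = -0.873, so a root lies in (0, 1).
Newton iteration, β⁰ = 0.58:
  β = 0.580: g = -0.1179, g' = -1.095 → β = 0.472
  β = 0.472: g = -0.0047, g' = -1.023 → β = 0.468
Converged at β = 0.468.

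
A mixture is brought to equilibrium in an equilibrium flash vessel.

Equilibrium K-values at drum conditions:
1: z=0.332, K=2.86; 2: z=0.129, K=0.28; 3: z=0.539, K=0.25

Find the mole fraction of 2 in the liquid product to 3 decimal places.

Rachford–Rice: g(ψ) = Σ zᵢ(Kᵢ−1)/(1+ψ(Kᵢ−1)) = 0.
g(0) = ΣzᵢKᵢ − 1 = 0.120 and g(1) = 1 − Σzᵢ/Kᵢ = -1.733, so a root lies in (0, 1).
Newton iteration, ψ⁰ = 0.55:
  ψ = 0.550: g = -0.5366, g' = -1.342 → ψ = 0.150
  ψ = 0.150: g = -0.0771, g' = -1.171 → ψ = 0.084
  ψ = 0.084: g = 0.0033, g' = -1.279 → ψ = 0.087
Converged at ψ = 0.087.
Compositions from xᵢ = zᵢ/(1+ψ(Kᵢ−1)), yᵢ = Kᵢxᵢ:
  1: x = 0.286, y = 0.817
  2: x = 0.138, y = 0.039
  3: x = 0.577, y = 0.144

x_2 = 0.138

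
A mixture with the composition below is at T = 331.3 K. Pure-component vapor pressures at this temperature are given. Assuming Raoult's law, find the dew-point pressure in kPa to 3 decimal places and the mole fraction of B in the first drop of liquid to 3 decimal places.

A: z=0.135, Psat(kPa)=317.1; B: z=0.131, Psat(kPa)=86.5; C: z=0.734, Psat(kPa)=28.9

At the dew point ψ → 1, so Σzᵢ/Kᵢ = 1 with Kᵢ = Pᵢˢᵃᵗ/P ⇒ 1/P = Σzᵢ/Pᵢˢᵃᵗ.
1/P = 0.135/317.1 + 0.131/86.5 + 0.734/28.9 = 0.027338 ⇒ P = 36.579 kPa
xᵢ = zᵢP/Pᵢˢᵃᵗ ⇒ x_B = 0.131·36.579/86.5 = 0.055

Pdew = 36.579 kPa, x_B = 0.055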